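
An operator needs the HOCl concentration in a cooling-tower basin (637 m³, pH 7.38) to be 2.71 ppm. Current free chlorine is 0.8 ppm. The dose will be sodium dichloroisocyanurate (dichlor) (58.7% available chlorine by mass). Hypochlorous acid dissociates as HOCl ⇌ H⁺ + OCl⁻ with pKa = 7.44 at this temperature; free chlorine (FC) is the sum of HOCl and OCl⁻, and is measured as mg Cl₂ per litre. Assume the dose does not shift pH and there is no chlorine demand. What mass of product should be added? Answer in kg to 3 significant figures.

4.63 kg

Volume: 637 m³ = 637,000 L.
[OCl⁻]/[HOCl] = 10^(pH − pKa) = 10^(7.38 − 7.44) = 0.871; fraction as HOCl = 1/(1 + 0.871) = 0.5345.
Free chlorine required for 2.71 ppm HOCl: 2.71 / 0.5345 = 5.07 ppm.
FC to add: 5.07 − 0.8 = 4.27 mg/L as Cl₂.
Cl₂ equivalent: 4.27 mg/L × 637,000 L = 2720 g.
Product at 58.7% available Cl: 2720 / 0.587 = 4634 g.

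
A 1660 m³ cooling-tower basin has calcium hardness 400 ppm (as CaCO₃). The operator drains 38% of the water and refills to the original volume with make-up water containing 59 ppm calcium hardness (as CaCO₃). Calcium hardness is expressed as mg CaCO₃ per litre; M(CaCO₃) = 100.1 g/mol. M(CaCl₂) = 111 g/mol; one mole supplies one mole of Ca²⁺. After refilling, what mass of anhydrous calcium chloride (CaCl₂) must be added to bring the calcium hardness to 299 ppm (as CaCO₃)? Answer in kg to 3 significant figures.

Volume: 1660 m³ = 1,660,000 L.
After draining 38% and refilling: 400 × 0.62 + 59 × 0.38 = 270.42 ppm.
Deficit to target: 299 − 270.42 = 28.58 mg/L.
As CaCO₃: 28.58 mg/L × 1,660,000 L = 47,440 g; ÷ 100.1 = 474 mol Ca²⁺.
Mass: 474 × 111 = 52,610 g.

52.6 kg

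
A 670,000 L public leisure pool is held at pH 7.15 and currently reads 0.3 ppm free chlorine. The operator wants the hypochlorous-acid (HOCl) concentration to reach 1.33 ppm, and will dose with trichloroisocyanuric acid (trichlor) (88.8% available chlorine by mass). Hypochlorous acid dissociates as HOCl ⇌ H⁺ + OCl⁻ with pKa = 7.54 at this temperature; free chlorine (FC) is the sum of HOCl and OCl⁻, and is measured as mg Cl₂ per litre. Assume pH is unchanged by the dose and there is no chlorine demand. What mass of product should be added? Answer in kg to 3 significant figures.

1.19 kg

[OCl⁻]/[HOCl] = 10^(pH − pKa) = 10^(7.15 − 7.54) = 0.4074; fraction as HOCl = 1/(1 + 0.4074) = 0.7105.
Free chlorine required for 1.33 ppm HOCl: 1.33 / 0.7105 = 1.872 ppm.
FC to add: 1.872 − 0.3 = 1.572 mg/L as Cl₂.
Cl₂ equivalent: 1.572 mg/L × 670,000 L = 1053 g.
Product at 88.8% available Cl: 1053 / 0.888 = 1186 g.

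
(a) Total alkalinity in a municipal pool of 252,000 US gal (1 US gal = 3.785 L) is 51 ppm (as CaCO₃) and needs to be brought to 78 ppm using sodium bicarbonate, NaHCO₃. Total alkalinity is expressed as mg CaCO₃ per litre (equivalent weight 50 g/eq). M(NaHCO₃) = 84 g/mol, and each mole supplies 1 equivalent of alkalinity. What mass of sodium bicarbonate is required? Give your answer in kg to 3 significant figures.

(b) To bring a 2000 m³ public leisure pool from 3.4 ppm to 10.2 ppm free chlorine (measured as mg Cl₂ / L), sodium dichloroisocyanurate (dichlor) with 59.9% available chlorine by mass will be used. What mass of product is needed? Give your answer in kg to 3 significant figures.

(a) 43.3 kg; (b) 22.7 kg

(a) Volume: 252,000 US gal × 3.785 L/gal = 953,820 L.
(a) Alkalinity to add: (78 − 51) = 27 mg/L as CaCO₃ × 953,820 L = 25,750 g as CaCO₃.
(a) Equivalents: 25,750 g ÷ 50 g/eq = 515.1 eq.
(a) NaHCO₃ supplies 1 eq per mole → 515.1 mol.
(a) Mass: 515.1 mol × 84 g/mol = 43,270 g.

(b) Volume: 2000 m³ = 2,000,000 L.
(b) Chlorine deficit: 10.2 − 3.4 = 6.8 ppm = 6.8 mg/L as Cl₂.
(b) Cl₂ equivalent needed: 6.8 mg/L × 2,000,000 L = 13,600,000 mg = 13,600 g.
(b) Product at 59.9% available chlorine: 13,600 / 0.599 = 22,700 g.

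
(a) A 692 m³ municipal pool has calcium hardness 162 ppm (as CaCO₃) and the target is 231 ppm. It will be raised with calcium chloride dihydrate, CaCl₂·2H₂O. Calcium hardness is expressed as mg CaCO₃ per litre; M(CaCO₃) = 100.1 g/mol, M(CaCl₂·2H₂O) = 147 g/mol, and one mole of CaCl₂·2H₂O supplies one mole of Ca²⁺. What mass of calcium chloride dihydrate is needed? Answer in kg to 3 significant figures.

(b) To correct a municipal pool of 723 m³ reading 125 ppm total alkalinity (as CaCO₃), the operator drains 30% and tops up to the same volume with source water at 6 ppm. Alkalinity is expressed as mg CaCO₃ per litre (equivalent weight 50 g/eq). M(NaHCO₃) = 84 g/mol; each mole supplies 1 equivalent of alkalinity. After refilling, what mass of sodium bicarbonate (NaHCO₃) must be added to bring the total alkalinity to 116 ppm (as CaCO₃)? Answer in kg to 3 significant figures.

(a) Volume: 692 m³ = 692,000 L.
(a) Hardness to add: (231 − 162) = 69 mg/L as CaCO₃ × 692,000 L = 47,750 g as CaCO₃.
(a) Moles of Ca²⁺ (1 mol Ca²⁺ ≡ 1 mol CaCO₃): 47,750 / 100.1 g/mol = 477 mol.
(a) Mass of CaCl₂·2H₂O: 477 × 147 = 70,120 g.

(b) Volume: 723 m³ = 723,000 L.
(b) After draining 30% and refilling: 125 × 0.70 + 6 × 0.30 = 89.3 ppm.
(b) Deficit to target: 116 − 89.3 = 26.7 mg/L.
(b) As CaCO₃: 26.7 mg/L × 723,000 L = 19,300 g; ÷ 50 g/eq ÷ 1 = 386.1 mol NaHCO₃.
(b) Mass: 386.1 × 84 = 32,430 g.

(a) 70.1 kg; (b) 32.4 kg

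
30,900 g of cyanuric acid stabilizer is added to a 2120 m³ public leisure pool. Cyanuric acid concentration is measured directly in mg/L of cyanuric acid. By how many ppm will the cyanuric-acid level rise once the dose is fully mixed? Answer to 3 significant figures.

14.6 ppm

Volume: 2120 m³ = 2,120,000 L.
Rise: 30,900 g / 2,120,000 L × 1000 = 14.58 mg/L.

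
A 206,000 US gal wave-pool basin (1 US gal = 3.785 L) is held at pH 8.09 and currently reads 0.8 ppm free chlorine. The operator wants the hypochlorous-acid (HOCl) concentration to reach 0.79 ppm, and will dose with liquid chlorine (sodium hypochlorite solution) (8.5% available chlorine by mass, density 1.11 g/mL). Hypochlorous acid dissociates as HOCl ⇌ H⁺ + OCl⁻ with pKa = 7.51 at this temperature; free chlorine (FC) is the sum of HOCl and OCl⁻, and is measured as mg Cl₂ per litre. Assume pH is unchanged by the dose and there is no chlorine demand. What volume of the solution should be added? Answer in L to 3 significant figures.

24.7 L

Volume: 206,000 US gal × 3.785 L/gal = 779,710 L.
[OCl⁻]/[HOCl] = 10^(pH − pKa) = 10^(8.09 − 7.51) = 3.802; fraction as HOCl = 1/(1 + 3.802) = 0.2083.
Free chlorine required for 0.79 ppm HOCl: 0.79 / 0.2083 = 3.793 ppm.
FC to add: 3.793 − 0.8 = 2.993 mg/L as Cl₂.
Cl₂ equivalent: 2.993 mg/L × 779,710 L = 2334 g.
Product at 8.5% available Cl: 2334 / 0.085 = 27,460 g.
Volume: 27,460 g ÷ 1.11 g/mL = 24,740 mL.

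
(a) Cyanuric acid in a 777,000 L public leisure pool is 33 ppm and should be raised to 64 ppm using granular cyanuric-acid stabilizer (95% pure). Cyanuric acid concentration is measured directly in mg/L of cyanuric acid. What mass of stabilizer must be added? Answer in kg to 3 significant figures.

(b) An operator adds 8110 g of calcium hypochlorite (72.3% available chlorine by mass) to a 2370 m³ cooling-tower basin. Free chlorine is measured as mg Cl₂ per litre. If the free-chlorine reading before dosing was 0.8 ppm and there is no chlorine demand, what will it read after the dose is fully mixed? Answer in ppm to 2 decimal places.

(a) CYA to add: (64 − 33) = 31 mg/L × 777,000 L = 24,090 g cyanuric acid.
(a) At 95% purity: 24,090 / 0.95 = 25,350 g product.

(b) Volume: 2370 m³ = 2,370,000 L.
(b) Available chlorine delivered: 8110 g × 0.723 = 5864 g as Cl₂.
(b) Concentration rise: 5864 g / 2,370,000 L = 2.474 mg/L = 2.47 ppm.
(b) Final FC: 0.8 + 2.47 = 3.27 ppm.

(a) 25.4 kg; (b) 3.27 ppm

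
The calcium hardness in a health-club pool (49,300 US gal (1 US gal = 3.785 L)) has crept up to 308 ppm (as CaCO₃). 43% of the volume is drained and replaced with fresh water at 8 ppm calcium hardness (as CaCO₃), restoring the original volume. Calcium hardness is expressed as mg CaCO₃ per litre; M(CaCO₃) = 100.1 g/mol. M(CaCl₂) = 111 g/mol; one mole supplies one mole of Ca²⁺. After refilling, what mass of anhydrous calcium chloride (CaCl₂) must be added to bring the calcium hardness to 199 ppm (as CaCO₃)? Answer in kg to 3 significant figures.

Volume: 49,300 US gal × 3.785 L/gal = 186,600 L.
After draining 43% and refilling: 308 × 0.57 + 8 × 0.43 = 179 ppm.
Deficit to target: 199 − 179 = 20 mg/L.
As CaCO₃: 20 mg/L × 186,600 L = 3732 g; ÷ 100.1 = 37.28 mol Ca²⁺.
Mass: 37.28 × 111 = 4138 g.

4.14 kg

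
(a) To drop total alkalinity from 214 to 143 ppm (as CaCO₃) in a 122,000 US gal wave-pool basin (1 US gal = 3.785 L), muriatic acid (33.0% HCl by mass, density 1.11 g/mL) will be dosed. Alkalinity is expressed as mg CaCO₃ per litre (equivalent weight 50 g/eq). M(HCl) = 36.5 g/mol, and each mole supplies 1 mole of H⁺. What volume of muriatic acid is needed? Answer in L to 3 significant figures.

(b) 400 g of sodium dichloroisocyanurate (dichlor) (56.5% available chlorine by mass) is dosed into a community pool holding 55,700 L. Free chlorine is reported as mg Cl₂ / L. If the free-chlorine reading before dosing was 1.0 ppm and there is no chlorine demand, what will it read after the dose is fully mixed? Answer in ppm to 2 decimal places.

(a) 65.3 L; (b) 5.06 ppm

(a) Volume: 122,000 US gal × 3.785 L/gal = 461,770 L.
(a) Alkalinity to neutralize: (214 − 143) = 71 mg/L as CaCO₃ × 461,770 L = 32,790 g as CaCO₃.
(a) Equivalents of H⁺ required: 32,790 ÷ 50 g/eq = 655.7 eq = 655.7 mol HCl.
(a) Mass of HCl: 655.7 × 36.5 = 23,930 g.
(a) Mass of 33.0% solution: 23,930 / 0.33 = 72,530 g.
(a) Volume: 72,530 g ÷ 1.11 g/mL = 65,340 mL.

(b) Available chlorine delivered: 400 g × 0.565 = 226 g as Cl₂.
(b) Concentration rise: 226 g / 55,700 L = 4.057 mg/L = 4.06 ppm.
(b) Final FC: 1.0 + 4.06 = 5.06 ppm.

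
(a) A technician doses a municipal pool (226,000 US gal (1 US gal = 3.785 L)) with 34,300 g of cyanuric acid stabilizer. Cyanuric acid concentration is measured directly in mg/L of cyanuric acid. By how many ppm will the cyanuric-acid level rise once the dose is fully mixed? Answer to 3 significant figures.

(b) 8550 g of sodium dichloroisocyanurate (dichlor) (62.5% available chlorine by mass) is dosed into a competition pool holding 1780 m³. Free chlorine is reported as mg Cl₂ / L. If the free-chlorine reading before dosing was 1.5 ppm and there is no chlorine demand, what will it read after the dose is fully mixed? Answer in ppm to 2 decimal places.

(a) 40.1 ppm; (b) 4.50 ppm

(a) Volume: 226,000 US gal × 3.785 L/gal = 855,410 L.
(a) Rise: 34,300 g / 855,410 L × 1000 = 40.1 mg/L.

(b) Volume: 1780 m³ = 1,780,000 L.
(b) Available chlorine delivered: 8550 g × 0.625 = 5344 g as Cl₂.
(b) Concentration rise: 5344 g / 1,780,000 L = 3.002 mg/L = 3.00 ppm.
(b) Final FC: 1.5 + 3.00 = 4.50 ppm.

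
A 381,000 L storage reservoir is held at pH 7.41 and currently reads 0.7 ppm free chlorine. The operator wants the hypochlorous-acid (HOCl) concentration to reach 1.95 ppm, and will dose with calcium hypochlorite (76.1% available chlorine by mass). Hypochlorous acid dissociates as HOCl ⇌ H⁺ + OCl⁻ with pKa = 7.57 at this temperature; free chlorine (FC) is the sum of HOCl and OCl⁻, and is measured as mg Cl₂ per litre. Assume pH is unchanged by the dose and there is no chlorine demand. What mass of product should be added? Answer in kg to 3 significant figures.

[OCl⁻]/[HOCl] = 10^(pH − pKa) = 10^(7.41 − 7.57) = 0.6918; fraction as HOCl = 1/(1 + 0.6918) = 0.5911.
Free chlorine required for 1.95 ppm HOCl: 1.95 / 0.5911 = 3.299 ppm.
FC to add: 3.299 − 0.7 = 2.599 mg/L as Cl₂.
Cl₂ equivalent: 2.599 mg/L × 381,000 L = 990.2 g.
Product at 76.1% available Cl: 990.2 / 0.761 = 1301 g.

1.30 kg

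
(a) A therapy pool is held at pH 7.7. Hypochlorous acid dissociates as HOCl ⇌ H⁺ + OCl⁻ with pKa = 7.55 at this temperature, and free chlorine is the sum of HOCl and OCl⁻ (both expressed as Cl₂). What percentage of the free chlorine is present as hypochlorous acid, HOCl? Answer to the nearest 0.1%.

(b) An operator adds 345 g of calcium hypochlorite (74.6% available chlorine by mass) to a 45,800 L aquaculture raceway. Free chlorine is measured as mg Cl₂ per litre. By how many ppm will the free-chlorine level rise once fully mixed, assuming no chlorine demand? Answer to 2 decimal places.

(a) [OCl⁻]/[HOCl] = 10^(pH − pKa) = 10^(7.7 − 7.55) = 10^0.15 = 1.413.
(a) Fraction as HOCl = 1 / (1 + 1.413) = 0.4145.

(b) Available chlorine delivered: 345 g × 0.746 = 257.4 g as Cl₂.
(b) Concentration rise: 257.4 g / 45,800 L = 5.619 mg/L = 5.62 ppm.

(a) 41.5%; (b) 5.62 ppm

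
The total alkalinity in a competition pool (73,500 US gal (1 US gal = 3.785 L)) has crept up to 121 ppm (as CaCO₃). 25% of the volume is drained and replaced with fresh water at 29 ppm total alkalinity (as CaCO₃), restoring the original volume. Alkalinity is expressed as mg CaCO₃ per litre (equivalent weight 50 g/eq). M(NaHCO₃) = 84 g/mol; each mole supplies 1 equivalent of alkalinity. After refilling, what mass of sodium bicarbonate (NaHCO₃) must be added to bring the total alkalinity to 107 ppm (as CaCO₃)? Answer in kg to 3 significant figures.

4.21 kg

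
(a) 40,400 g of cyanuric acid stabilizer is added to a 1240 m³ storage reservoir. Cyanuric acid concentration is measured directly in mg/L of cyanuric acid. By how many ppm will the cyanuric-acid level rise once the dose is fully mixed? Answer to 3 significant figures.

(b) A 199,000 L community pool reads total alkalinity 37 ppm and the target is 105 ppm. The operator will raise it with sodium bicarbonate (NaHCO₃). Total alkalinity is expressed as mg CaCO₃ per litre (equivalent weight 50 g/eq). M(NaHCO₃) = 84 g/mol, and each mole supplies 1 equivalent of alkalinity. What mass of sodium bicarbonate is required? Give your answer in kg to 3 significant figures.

(a) Volume: 1240 m³ = 1,240,000 L.
(a) Rise: 40,400 g / 1,240,000 L × 1000 = 32.58 mg/L.

(b) Alkalinity to add: (105 − 37) = 68 mg/L as CaCO₃ × 199,000 L = 13,530 g as CaCO₃.
(b) Equivalents: 13,530 g ÷ 50 g/eq = 270.6 eq.
(b) NaHCO₃ supplies 1 eq per mole → 270.6 mol.
(b) Mass: 270.6 mol × 84 g/mol = 22,730 g.

(a) 32.6 ppm; (b) 22.7 kg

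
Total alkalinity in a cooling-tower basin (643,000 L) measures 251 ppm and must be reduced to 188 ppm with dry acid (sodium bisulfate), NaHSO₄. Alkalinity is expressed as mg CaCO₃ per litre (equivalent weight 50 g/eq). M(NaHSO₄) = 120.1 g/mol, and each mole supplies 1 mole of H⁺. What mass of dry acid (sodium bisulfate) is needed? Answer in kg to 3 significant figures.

Alkalinity to neutralize: (251 − 188) = 63 mg/L as CaCO₃ × 643,000 L = 40,510 g as CaCO₃.
Equivalents of H⁺ required: 40,510 ÷ 50 g/eq = 810.2 eq = 810.2 mol NaHSO₄.
Mass of NaHSO₄: 810.2 × 120.1 = 97,300 g.

97.3 kg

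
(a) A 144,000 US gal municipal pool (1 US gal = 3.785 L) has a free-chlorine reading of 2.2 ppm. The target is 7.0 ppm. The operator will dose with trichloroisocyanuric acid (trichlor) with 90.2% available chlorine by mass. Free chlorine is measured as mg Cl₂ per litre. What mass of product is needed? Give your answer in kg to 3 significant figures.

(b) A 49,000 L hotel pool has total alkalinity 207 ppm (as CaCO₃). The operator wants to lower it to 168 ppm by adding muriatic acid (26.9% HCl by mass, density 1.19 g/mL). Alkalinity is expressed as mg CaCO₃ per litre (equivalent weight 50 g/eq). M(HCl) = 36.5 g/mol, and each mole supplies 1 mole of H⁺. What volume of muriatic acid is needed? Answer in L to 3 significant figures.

(a) Volume: 144,000 US gal × 3.785 L/gal = 545,040 L.
(a) Chlorine deficit: 7.0 − 2.2 = 4.8 ppm = 4.8 mg/L as Cl₂.
(a) Cl₂ equivalent needed: 4.8 mg/L × 545,040 L = 2,616,000 mg = 2616 g.
(a) Product at 90.2% available chlorine: 2616 / 0.902 = 2900 g.

(b) Alkalinity to neutralize: (207 − 168) = 39 mg/L as CaCO₃ × 49,000 L = 1911 g as CaCO₃.
(b) Equivalents of H⁺ required: 1911 ÷ 50 g/eq = 38.22 eq = 38.22 mol HCl.
(b) Mass of HCl: 38.22 × 36.5 = 1395 g.
(b) Mass of 26.9% solution: 1395 / 0.269 = 5186 g.
(b) Volume: 5186 g ÷ 1.19 g/mL = 4358 mL.

(a) 2.90 kg; (b) 4.36 L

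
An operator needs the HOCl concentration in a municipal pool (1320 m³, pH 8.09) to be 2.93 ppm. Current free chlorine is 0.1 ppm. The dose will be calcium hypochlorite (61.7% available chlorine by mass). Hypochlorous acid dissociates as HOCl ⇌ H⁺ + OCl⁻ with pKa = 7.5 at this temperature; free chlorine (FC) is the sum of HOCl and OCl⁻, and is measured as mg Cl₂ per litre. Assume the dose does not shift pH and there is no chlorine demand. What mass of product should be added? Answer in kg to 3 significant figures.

Volume: 1320 m³ = 1,320,000 L.
[OCl⁻]/[HOCl] = 10^(pH − pKa) = 10^(8.09 − 7.5) = 3.89; fraction as HOCl = 1/(1 + 3.89) = 0.2045.
Free chlorine required for 2.93 ppm HOCl: 2.93 / 0.2045 = 14.33 ppm.
FC to add: 14.33 − 0.1 = 14.23 mg/L as Cl₂.
Cl₂ equivalent: 14.23 mg/L × 1,320,000 L = 18,780 g.
Product at 61.7% available Cl: 18,780 / 0.617 = 30,440 g.

30.4 kg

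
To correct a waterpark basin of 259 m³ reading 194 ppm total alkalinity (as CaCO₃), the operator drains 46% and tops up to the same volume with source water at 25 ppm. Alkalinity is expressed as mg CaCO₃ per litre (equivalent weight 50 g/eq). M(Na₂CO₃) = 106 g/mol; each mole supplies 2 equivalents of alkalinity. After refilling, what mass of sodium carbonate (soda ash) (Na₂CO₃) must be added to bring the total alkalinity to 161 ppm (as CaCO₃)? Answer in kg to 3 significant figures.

12.3 kg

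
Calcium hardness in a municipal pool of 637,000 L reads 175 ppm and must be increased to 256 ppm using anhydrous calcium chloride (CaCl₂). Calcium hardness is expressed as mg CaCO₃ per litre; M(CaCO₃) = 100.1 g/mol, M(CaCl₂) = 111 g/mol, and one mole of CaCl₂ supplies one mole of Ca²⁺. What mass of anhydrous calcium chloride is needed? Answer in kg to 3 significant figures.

Hardness to add: (256 − 175) = 81 mg/L as CaCO₃ × 637,000 L = 51,600 g as CaCO₃.
Moles of Ca²⁺ (1 mol Ca²⁺ ≡ 1 mol CaCO₃): 51,600 / 100.1 g/mol = 515.5 mol.
Mass of CaCl₂: 515.5 × 111 = 57,220 g.

57.2 kg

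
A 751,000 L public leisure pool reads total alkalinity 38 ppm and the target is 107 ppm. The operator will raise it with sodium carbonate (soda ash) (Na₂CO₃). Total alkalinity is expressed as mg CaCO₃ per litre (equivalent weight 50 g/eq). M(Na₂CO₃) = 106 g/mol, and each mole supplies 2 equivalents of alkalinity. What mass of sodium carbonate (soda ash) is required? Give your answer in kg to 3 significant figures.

54.9 kg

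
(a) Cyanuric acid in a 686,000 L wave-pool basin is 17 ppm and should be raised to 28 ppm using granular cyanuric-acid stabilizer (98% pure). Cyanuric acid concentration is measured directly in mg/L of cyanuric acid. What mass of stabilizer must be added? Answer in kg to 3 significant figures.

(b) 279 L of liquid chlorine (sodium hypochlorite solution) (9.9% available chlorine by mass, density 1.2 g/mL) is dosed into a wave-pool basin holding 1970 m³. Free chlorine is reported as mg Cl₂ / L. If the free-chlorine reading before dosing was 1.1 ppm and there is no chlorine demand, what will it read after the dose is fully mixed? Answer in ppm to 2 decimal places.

(a) CYA to add: (28 − 17) = 11 mg/L × 686,000 L = 7546 g cyanuric acid.
(a) At 98% purity: 7546 / 0.98 = 7700 g product.

(b) Volume: 1970 m³ = 1,970,000 L.
(b) Mass of solution: 279 L × 1000 mL/L × 1.2 g/mL = 334,800 g.
(b) Available chlorine delivered: 334,800 g × 0.099 = 33,150 g as Cl₂.
(b) Concentration rise: 33,150 g / 1,970,000 L = 16.82 mg/L = 16.82 ppm.
(b) Final FC: 1.1 + 16.82 = 17.92 ppm.

(a) 7.70 kg; (b) 17.92 ppm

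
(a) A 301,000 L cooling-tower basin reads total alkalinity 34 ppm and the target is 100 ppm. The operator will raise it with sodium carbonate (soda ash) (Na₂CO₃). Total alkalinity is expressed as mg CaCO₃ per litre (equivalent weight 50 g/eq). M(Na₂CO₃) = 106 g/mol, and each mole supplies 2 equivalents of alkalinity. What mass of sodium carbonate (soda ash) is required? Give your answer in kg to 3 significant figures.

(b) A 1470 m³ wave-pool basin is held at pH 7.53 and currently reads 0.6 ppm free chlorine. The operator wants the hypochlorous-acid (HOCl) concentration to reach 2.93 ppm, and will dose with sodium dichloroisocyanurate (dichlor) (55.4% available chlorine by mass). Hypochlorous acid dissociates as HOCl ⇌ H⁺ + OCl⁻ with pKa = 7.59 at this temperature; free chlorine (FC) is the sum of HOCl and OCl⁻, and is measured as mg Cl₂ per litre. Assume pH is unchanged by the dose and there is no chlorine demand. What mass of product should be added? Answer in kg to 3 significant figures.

(a) Alkalinity to add: (100 − 34) = 66 mg/L as CaCO₃ × 301,000 L = 19,870 g as CaCO₃.
(a) Equivalents: 19,870 g ÷ 50 g/eq = 397.3 eq.
(a) Each mole of Na₂CO₃ supplies 2 eq, so 397.3 / 2 = 198.7 mol.
(a) Mass: 198.7 mol × 106 g/mol = 21,060 g.

(b) Volume: 1470 m³ = 1,470,000 L.
(b) [OCl⁻]/[HOCl] = 10^(pH − pKa) = 10^(7.53 − 7.59) = 0.871; fraction as HOCl = 1/(1 + 0.871) = 0.5345.
(b) Free chlorine required for 2.93 ppm HOCl: 2.93 / 0.5345 = 5.482 ppm.
(b) FC to add: 5.482 − 0.6 = 4.882 mg/L as Cl₂.
(b) Cl₂ equivalent: 4.882 mg/L × 1,470,000 L = 7176 g.
(b) Product at 55.4% available Cl: 7176 / 0.554 = 12,950 g.

(a) 21.1 kg; (b) 13.0 kg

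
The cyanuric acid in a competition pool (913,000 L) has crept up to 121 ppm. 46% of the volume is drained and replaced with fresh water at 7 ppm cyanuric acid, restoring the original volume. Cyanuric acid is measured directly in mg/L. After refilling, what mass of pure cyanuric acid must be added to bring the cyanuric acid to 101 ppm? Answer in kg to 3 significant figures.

After draining 46% and refilling: 121 × 0.54 + 7 × 0.46 = 68.56 ppm.
Deficit to target: 101 − 68.56 = 32.44 mg/L.
Mass: 32.44 mg/L × 913,000 L = 29,620 g cyanuric acid.

29.6 kg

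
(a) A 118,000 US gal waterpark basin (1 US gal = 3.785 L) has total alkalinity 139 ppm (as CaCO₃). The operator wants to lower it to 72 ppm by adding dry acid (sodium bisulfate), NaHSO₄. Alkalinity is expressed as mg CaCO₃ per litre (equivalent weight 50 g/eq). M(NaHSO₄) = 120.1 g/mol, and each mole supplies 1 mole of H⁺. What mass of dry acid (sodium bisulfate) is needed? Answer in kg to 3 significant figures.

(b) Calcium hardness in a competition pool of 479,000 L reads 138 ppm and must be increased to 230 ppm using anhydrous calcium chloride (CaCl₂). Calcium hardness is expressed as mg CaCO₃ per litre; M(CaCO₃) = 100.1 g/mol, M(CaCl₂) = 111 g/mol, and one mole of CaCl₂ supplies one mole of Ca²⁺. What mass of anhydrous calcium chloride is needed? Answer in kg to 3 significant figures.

(a) Volume: 118,000 US gal × 3.785 L/gal = 446,630 L.
(a) Alkalinity to neutralize: (139 − 72) = 67 mg/L as CaCO₃ × 446,630 L = 29,920 g as CaCO₃.
(a) Equivalents of H⁺ required: 29,920 ÷ 50 g/eq = 598.5 eq = 598.5 mol NaHSO₄.
(a) Mass of NaHSO₄: 598.5 × 120.1 = 71,880 g.

(b) Hardness to add: (230 − 138) = 92 mg/L as CaCO₃ × 479,000 L = 44,070 g as CaCO₃.
(b) Moles of Ca²⁺ (1 mol Ca²⁺ ≡ 1 mol CaCO₃): 44,070 / 100.1 g/mol = 440.2 mol.
(b) Mass of CaCl₂: 440.2 × 111 = 48,870 g.

(a) 71.9 kg; (b) 48.9 kg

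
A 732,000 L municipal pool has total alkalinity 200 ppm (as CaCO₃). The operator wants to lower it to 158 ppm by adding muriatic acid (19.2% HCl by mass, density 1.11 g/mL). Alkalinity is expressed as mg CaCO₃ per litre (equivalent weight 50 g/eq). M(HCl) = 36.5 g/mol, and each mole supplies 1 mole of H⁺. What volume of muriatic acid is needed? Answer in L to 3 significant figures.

105 L

Alkalinity to neutralize: (200 − 158) = 42 mg/L as CaCO₃ × 732,000 L = 30,740 g as CaCO₃.
Equivalents of H⁺ required: 30,740 ÷ 50 g/eq = 614.9 eq = 614.9 mol HCl.
Mass of HCl: 614.9 × 36.5 = 22,440 g.
Mass of 19.2% solution: 22,440 / 0.192 = 116,900 g.
Volume: 116,900 g ÷ 1.11 g/mL = 105,300 mL.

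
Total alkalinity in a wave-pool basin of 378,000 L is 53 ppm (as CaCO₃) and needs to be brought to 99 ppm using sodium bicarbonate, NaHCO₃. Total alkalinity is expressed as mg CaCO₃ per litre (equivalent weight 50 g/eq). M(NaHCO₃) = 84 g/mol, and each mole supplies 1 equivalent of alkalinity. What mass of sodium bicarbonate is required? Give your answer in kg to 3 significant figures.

29.2 kg

Alkalinity to add: (99 − 53) = 46 mg/L as CaCO₃ × 378,000 L = 17,390 g as CaCO₃.
Equivalents: 17,390 g ÷ 50 g/eq = 347.8 eq.
NaHCO₃ supplies 1 eq per mole → 347.8 mol.
Mass: 347.8 mol × 84 g/mol = 29,210 g.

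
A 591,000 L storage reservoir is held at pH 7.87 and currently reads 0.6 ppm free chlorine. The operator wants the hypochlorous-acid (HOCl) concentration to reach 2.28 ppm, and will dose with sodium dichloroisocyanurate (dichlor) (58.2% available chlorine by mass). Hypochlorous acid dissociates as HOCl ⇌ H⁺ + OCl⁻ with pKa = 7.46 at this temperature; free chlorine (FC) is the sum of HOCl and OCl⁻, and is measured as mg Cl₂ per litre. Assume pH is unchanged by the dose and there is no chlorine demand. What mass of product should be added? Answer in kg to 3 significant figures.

7.66 kg

[OCl⁻]/[HOCl] = 10^(pH − pKa) = 10^(7.87 − 7.46) = 2.57; fraction as HOCl = 1/(1 + 2.57) = 0.2801.
Free chlorine required for 2.28 ppm HOCl: 2.28 / 0.2801 = 8.141 ppm.
FC to add: 8.141 − 0.6 = 7.541 mg/L as Cl₂.
Cl₂ equivalent: 7.541 mg/L × 591,000 L = 4456 g.
Product at 58.2% available Cl: 4456 / 0.582 = 7657 g.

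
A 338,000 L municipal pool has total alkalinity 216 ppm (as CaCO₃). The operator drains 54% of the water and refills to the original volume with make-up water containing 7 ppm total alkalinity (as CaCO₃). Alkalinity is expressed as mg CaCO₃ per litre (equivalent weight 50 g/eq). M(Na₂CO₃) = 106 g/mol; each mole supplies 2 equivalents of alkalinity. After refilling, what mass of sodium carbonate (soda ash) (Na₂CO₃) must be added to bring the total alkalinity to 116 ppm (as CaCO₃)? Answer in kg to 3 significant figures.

After draining 54% and refilling: 216 × 0.46 + 7 × 0.54 = 103.14 ppm.
Deficit to target: 116 − 103.14 = 12.86 mg/L.
As CaCO₃: 12.86 mg/L × 338,000 L = 4347 g; ÷ 50 g/eq ÷ 2 = 43.47 mol Na₂CO₃.
Mass: 43.47 × 106 = 4607 g.

4.61 kg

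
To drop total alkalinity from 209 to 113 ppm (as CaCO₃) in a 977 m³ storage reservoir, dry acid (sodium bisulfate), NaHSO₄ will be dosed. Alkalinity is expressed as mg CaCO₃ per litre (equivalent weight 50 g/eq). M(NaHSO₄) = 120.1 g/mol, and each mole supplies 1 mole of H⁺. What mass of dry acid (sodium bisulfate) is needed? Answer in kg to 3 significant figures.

Volume: 977 m³ = 977,000 L.
Alkalinity to neutralize: (209 − 113) = 96 mg/L as CaCO₃ × 977,000 L = 93,790 g as CaCO₃.
Equivalents of H⁺ required: 93,790 ÷ 50 g/eq = 1876 eq = 1876 mol NaHSO₄.
Mass of NaHSO₄: 1876 × 120.1 = 225,300 g.

225 kg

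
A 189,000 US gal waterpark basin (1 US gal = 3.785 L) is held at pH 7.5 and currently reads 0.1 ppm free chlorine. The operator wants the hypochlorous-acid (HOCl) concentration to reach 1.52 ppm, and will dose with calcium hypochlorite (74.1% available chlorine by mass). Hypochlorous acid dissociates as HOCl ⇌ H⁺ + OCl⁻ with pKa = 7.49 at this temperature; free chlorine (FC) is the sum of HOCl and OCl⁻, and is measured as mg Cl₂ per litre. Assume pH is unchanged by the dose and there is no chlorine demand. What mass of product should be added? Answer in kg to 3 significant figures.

2.87 kg

Volume: 189,000 US gal × 3.785 L/gal = 715,365 L.
[OCl⁻]/[HOCl] = 10^(pH − pKa) = 10^(7.5 − 7.49) = 1.023; fraction as HOCl = 1/(1 + 1.023) = 0.4942.
Free chlorine required for 1.52 ppm HOCl: 1.52 / 0.4942 = 3.075 ppm.
FC to add: 3.075 − 0.1 = 2.975 mg/L as Cl₂.
Cl₂ equivalent: 2.975 mg/L × 715,365 L = 2129 g.
Product at 74.1% available Cl: 2129 / 0.741 = 2872 g.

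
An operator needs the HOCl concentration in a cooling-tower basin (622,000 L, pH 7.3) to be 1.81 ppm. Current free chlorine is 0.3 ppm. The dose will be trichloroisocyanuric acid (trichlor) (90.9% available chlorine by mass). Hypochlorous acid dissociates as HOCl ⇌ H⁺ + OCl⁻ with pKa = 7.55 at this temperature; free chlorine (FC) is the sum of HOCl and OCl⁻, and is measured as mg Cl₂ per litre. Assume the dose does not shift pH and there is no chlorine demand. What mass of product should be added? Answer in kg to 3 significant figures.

1.73 kg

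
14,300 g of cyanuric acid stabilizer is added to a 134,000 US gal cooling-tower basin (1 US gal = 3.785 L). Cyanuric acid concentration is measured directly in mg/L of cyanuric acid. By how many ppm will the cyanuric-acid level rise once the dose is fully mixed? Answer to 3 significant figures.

28.2 ppm

Volume: 134,000 US gal × 3.785 L/gal = 507,190 L.
Rise: 14,300 g / 507,190 L × 1000 = 28.19 mg/L.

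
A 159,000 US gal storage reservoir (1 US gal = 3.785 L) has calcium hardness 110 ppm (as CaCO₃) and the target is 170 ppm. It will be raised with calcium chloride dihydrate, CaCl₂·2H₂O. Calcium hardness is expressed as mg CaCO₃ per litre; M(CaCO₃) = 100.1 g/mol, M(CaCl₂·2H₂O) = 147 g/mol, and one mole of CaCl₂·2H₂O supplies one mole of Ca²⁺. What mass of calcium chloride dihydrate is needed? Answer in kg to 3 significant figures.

53.0 kg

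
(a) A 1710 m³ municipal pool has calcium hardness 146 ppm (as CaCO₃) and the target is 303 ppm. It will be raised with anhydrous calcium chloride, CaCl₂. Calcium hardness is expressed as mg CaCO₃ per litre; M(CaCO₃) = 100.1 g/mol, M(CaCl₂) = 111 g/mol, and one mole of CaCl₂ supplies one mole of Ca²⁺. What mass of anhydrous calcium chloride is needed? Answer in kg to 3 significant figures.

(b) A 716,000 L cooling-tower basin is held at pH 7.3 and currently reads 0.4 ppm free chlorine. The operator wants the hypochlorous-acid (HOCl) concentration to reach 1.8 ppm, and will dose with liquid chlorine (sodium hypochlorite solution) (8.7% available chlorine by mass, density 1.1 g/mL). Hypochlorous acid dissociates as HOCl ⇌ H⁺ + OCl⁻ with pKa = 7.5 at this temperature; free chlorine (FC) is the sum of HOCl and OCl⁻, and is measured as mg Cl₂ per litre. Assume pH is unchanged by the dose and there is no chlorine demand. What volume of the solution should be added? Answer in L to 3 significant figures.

(a) Volume: 1710 m³ = 1,710,000 L.
(a) Hardness to add: (303 − 146) = 157 mg/L as CaCO₃ × 1,710,000 L = 268,500 g as CaCO₃.
(a) Moles of Ca²⁺ (1 mol Ca²⁺ ≡ 1 mol CaCO₃): 268,500 / 100.1 g/mol = 2682 mol.
(a) Mass of CaCl₂: 2682 × 111 = 297,700 g.

(b) [OCl⁻]/[HOCl] = 10^(pH − pKa) = 10^(7.3 − 7.5) = 0.631; fraction as HOCl = 1/(1 + 0.631) = 0.6131.
(b) Free chlorine required for 1.8 ppm HOCl: 1.8 / 0.6131 = 2.936 ppm.
(b) FC to add: 2.936 − 0.4 = 2.536 mg/L as Cl₂.
(b) Cl₂ equivalent: 2.536 mg/L × 716,000 L = 1816 g.
(b) Product at 8.7% available Cl: 1816 / 0.087 = 20,870 g.
(b) Volume: 20,870 g ÷ 1.1 g/mL = 18,970 mL.

(a) 298 kg; (b) 19.0 L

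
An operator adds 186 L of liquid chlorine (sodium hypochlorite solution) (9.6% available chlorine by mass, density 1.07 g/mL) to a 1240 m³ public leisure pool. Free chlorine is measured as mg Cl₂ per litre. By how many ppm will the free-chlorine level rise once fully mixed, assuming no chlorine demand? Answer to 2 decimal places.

Volume: 1240 m³ = 1,240,000 L.
Mass of solution: 186 L × 1000 mL/L × 1.07 g/mL = 199,000 g.
Available chlorine delivered: 199,000 g × 0.096 = 19,110 g as Cl₂.
Concentration rise: 19,110 g / 1,240,000 L = 15.41 mg/L = 15.41 ppm.

15.41 ppm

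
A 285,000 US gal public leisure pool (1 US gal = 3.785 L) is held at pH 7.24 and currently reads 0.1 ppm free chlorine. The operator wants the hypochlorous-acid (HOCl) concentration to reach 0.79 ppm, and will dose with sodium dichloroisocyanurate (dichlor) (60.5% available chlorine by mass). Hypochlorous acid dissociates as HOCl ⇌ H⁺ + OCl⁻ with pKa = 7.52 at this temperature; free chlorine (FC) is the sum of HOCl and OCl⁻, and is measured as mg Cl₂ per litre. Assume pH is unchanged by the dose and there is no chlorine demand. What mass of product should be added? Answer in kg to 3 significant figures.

Volume: 285,000 US gal × 3.785 L/gal = 1,078,725 L.
[OCl⁻]/[HOCl] = 10^(pH − pKa) = 10^(7.24 − 7.52) = 0.5248; fraction as HOCl = 1/(1 + 0.5248) = 0.6558.
Free chlorine required for 0.79 ppm HOCl: 0.79 / 0.6558 = 1.205 ppm.
FC to add: 1.205 − 0.1 = 1.105 mg/L as Cl₂.
Cl₂ equivalent: 1.105 mg/L × 1,078,725 L = 1192 g.
Product at 60.5% available Cl: 1192 / 0.605 = 1970 g.

1.97 kg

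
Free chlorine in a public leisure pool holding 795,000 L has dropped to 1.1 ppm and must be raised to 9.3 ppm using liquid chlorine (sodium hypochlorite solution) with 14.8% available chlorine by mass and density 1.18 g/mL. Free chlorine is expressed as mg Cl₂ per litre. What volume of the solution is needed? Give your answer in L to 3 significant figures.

Chlorine deficit: 9.3 − 1.1 = 8.2 ppm = 8.2 mg/L as Cl₂.
Cl₂ equivalent needed: 8.2 mg/L × 795,000 L = 6,519,000 mg = 6519 g.
Product at 14.8% available chlorine: 6519 / 0.148 = 44,050 g.
Volume at density 1.18 g/mL: 44,050 g ÷ 1.18 g/mL = 37,330 mL.

37.3 L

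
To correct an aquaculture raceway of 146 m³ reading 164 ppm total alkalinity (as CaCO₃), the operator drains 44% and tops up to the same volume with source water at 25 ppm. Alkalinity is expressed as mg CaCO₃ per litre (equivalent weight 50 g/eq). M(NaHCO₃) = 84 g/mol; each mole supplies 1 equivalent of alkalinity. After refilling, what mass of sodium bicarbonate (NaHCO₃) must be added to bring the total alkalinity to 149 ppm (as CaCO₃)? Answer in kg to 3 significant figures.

11.3 kg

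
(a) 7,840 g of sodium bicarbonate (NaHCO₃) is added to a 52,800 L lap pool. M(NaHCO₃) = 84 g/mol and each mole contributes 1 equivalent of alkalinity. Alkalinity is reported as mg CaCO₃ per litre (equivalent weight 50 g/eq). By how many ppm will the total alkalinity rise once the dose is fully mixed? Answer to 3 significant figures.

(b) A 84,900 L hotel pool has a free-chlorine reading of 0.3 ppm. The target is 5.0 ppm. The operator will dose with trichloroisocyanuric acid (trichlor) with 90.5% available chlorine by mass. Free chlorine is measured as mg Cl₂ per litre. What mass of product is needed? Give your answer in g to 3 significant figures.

(a) 88.4 ppm; (b) 441 g

(a) Moles of NaHCO₃: 7,840 g ÷ 84 g/mol = 93.33 mol → 93.33 eq of alkalinity.
(a) As CaCO₃: 93.33 eq × 50 g/eq = 4667 g.
(a) Rise: 4667 g / 52,800 L × 1000 = 88.38 mg/L.

(b) Chlorine deficit: 5.0 − 0.3 = 4.7 ppm = 4.7 mg/L as Cl₂.
(b) Cl₂ equivalent needed: 4.7 mg/L × 84,900 L = 399,000 mg = 399 g.
(b) Product at 90.5% available chlorine: 399 / 0.905 = 440.9 g.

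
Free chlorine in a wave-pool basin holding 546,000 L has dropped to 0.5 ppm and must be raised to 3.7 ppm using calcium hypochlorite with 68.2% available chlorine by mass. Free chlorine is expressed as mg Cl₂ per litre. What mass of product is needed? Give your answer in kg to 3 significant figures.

2.56 kg

Chlorine deficit: 3.7 − 0.5 = 3.2 ppm = 3.2 mg/L as Cl₂.
Cl₂ equivalent needed: 3.2 mg/L × 546,000 L = 1,747,000 mg = 1747 g.
Product at 68.2% available chlorine: 1747 / 0.682 = 2562 g.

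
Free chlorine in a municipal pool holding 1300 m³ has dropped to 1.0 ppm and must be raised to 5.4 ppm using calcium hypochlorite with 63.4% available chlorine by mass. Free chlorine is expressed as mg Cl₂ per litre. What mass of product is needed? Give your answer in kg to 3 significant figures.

9.02 kg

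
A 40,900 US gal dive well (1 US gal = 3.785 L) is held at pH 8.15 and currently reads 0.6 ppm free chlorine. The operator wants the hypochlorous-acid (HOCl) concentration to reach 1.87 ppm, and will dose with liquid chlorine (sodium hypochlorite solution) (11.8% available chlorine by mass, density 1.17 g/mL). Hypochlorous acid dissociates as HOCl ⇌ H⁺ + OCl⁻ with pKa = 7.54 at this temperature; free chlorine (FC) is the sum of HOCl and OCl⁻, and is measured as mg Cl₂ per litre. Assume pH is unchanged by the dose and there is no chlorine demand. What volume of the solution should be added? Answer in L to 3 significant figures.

9.97 L

Volume: 40,900 US gal × 3.785 L/gal = 154,806 L.
[OCl⁻]/[HOCl] = 10^(pH − pKa) = 10^(8.15 − 7.54) = 4.074; fraction as HOCl = 1/(1 + 4.074) = 0.1971.
Free chlorine required for 1.87 ppm HOCl: 1.87 / 0.1971 = 9.488 ppm.
FC to add: 9.488 − 0.6 = 8.888 mg/L as Cl₂.
Cl₂ equivalent: 8.888 mg/L × 154,806 L = 1376 g.
Product at 11.8% available Cl: 1376 / 0.118 = 11,660 g.
Volume: 11,660 g ÷ 1.17 g/mL = 9966 mL.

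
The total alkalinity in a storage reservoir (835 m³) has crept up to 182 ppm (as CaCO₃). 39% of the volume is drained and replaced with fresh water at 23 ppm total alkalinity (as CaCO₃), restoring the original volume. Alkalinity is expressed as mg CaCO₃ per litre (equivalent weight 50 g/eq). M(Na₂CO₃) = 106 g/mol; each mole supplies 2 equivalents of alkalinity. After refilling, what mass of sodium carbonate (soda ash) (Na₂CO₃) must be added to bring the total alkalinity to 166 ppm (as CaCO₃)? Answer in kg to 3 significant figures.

40.7 kg

Volume: 835 m³ = 835,000 L.
After draining 39% and refilling: 182 × 0.61 + 23 × 0.39 = 119.99 ppm.
Deficit to target: 166 − 119.99 = 46.01 mg/L.
As CaCO₃: 46.01 mg/L × 835,000 L = 38,420 g; ÷ 50 g/eq ÷ 2 = 384.2 mol Na₂CO₃.
Mass: 384.2 × 106 = 40,720 g.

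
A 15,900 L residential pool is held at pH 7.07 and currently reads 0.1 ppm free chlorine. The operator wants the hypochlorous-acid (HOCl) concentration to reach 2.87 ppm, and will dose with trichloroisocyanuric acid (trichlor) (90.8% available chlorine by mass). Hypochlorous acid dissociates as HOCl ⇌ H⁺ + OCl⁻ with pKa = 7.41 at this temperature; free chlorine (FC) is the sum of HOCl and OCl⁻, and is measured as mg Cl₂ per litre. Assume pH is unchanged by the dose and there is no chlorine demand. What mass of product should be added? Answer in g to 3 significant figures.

71.5 g

[OCl⁻]/[HOCl] = 10^(pH − pKa) = 10^(7.07 − 7.41) = 0.4571; fraction as HOCl = 1/(1 + 0.4571) = 0.6863.
Free chlorine required for 2.87 ppm HOCl: 2.87 / 0.6863 = 4.182 ppm.
FC to add: 4.182 − 0.1 = 4.082 mg/L as Cl₂.
Cl₂ equivalent: 4.082 mg/L × 15,900 L = 64.9 g.
Product at 90.8% available Cl: 64.9 / 0.908 = 71.48 g.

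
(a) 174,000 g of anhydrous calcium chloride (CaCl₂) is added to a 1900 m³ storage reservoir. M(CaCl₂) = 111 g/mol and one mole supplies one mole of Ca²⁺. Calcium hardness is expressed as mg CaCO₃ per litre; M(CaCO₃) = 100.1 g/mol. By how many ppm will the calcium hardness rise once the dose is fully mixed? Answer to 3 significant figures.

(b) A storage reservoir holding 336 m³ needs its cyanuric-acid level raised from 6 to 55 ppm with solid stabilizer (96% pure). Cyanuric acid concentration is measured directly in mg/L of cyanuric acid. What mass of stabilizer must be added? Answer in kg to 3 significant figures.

(a) 82.6 ppm; (b) 17.1 kg

(a) Volume: 1900 m³ = 1,900,000 L.
(a) Moles of Ca²⁺: 174,000 g ÷ 111 g/mol = 1568 mol.
(a) As CaCO₃: 1568 mol × 100.1 g/mol = 156,900 g.
(a) Rise: 156,900 g / 1,900,000 L × 1000 = 82.59 mg/L.

(b) Volume: 336 m³ = 336,000 L.
(b) CYA to add: (55 − 6) = 49 mg/L × 336,000 L = 16,460 g cyanuric acid.
(b) At 96% purity: 16,460 / 0.96 = 17,150 g product.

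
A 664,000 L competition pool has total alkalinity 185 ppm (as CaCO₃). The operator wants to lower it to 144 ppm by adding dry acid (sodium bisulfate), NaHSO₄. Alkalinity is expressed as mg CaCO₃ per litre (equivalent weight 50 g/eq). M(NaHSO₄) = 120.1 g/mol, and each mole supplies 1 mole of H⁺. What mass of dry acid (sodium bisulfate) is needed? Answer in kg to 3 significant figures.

65.4 kg

Alkalinity to neutralize: (185 − 144) = 41 mg/L as CaCO₃ × 664,000 L = 27,220 g as CaCO₃.
Equivalents of H⁺ required: 27,220 ÷ 50 g/eq = 544.5 eq = 544.5 mol NaHSO₄.
Mass of NaHSO₄: 544.5 × 120.1 = 65,390 g.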